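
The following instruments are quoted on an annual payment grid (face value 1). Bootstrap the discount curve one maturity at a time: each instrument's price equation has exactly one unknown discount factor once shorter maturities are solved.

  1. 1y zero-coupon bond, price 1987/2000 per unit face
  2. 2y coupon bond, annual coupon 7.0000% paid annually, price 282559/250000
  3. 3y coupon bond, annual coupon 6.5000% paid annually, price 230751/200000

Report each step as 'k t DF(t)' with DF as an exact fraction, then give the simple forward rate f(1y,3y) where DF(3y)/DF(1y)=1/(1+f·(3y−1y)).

1 1 1987/2000
2 2 9913/10000
3 3 4811/5000
f(1y,3y) = ((1987/2000)/(4811/5000) − 1)/(2) = 313/19244 ≈ 1.6265%

step 1 [1y] zero: DF = P = 1987/2000 ≈ 0.993500
step 2 [2y] bond c/1=7/100: DF=(282559/250000 − 7/100·(0.993500))/(1+7/100) = 9913/10000 ≈ 0.991300
step 3 [3y] bond c/1=13/200: DF=(230751/200000 − 13/200·(0.993500+0.991300))/(1+13/200) = 4811/5000 ≈ 0.962200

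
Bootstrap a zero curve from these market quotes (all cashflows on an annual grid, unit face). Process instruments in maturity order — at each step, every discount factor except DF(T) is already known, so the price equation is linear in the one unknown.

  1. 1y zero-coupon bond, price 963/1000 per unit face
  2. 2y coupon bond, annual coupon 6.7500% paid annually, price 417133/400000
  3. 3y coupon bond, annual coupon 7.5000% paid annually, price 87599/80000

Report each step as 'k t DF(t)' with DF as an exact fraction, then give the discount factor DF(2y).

step 1 [1y] zero: DF = P = 963/1000 ≈ 0.963000
step 2 [2y] bond c/1=27/400: DF=(417133/400000 − 27/400·(0.963000))/(1+27/400) = 229/250 ≈ 0.916000
step 3 [3y] bond c/1=3/40: DF=(87599/80000 − 3/40·(0.963000+0.916000))/(1+3/40) = 71/80 ≈ 0.887500

1 1 963/1000
2 2 229/250
3 3 71/80
DF(2y) = 229/250 ≈ 0.916000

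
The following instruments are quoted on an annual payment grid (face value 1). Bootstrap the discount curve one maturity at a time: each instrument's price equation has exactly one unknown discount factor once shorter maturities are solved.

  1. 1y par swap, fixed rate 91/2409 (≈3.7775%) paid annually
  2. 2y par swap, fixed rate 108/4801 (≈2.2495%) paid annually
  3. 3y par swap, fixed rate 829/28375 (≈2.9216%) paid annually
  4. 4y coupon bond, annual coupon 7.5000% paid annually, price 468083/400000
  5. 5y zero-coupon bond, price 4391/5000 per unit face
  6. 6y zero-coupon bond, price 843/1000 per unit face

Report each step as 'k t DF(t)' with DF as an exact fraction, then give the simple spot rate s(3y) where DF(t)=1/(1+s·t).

step 1 [1y] swap r/1=91/2409: DF=(1 − 91/2409·(0))/(1+91/2409) = 2409/2500 ≈ 0.963600
step 2 [2y] swap r/1=108/4801: DF=(1 − 108/4801·(0.963600))/(1+108/4801) = 598/625 ≈ 0.956800
step 3 [3y] swap r/1=829/28375: DF=(1 − 829/28375·(0.963600+0.956800))/(1+829/28375) = 9171/10000 ≈ 0.917100
step 4 [4y] bond c/1=3/40: DF=(468083/400000 − 3/40·(0.963600+0.956800+0.917100))/(1+3/40) = 4453/5000 ≈ 0.890600
step 5 [5y] zero: DF = P = 4391/5000 ≈ 0.878200
step 6 [6y] zero: DF = P = 843/1000 ≈ 0.843000

1 1 2409/2500
2 2 598/625
3 3 9171/10000
4 4 4453/5000
5 5 4391/5000
6 6 843/1000
s(3y) = (1/(9171/10000) − 1)/(3) = 829/27513 ≈ 3.0131%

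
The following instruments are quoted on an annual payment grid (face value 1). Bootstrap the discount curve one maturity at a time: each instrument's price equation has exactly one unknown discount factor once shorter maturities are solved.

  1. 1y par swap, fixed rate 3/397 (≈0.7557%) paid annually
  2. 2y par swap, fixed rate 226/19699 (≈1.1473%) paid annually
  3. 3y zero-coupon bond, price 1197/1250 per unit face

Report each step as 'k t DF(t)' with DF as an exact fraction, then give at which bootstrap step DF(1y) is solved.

1 1 397/400
2 2 4887/5000
3 3 1197/1250
DF(1y) is solved at step 1

step 1 [1y] swap r/1=3/397: DF=(1 − 3/397·(0))/(1+3/397) = 397/400 ≈ 0.992500
step 2 [2y] swap r/1=226/19699: DF=(1 − 226/19699·(0.992500))/(1+226/19699) = 4887/5000 ≈ 0.977400
step 3 [3y] zero: DF = P = 1197/1250 ≈ 0.957600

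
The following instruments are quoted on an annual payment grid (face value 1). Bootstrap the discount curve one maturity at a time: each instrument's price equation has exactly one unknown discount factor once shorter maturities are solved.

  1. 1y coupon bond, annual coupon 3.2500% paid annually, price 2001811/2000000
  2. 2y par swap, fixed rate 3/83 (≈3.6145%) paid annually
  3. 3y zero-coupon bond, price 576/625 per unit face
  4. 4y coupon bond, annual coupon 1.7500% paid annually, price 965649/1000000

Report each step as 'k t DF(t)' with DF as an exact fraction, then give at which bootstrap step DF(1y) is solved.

1 1 4847/5000
2 2 9313/10000
3 3 576/625
4 4 1801/2000
DF(1y) is solved at step 1

step 1 [1y] bond c/1=13/400: DF=(2001811/2000000 − 13/400·(0))/(1+13/400) = 4847/5000 ≈ 0.969400
step 2 [2y] swap r/1=3/83: DF=(1 − 3/83·(0.969400))/(1+3/83) = 9313/10000 ≈ 0.931300
step 3 [3y] zero: DF = P = 576/625 ≈ 0.921600
step 4 [4y] bond c/1=7/400: DF=(965649/1000000 − 7/400·(0.969400+0.931300+0.921600))/(1+7/400) = 1801/2000 ≈ 0.900500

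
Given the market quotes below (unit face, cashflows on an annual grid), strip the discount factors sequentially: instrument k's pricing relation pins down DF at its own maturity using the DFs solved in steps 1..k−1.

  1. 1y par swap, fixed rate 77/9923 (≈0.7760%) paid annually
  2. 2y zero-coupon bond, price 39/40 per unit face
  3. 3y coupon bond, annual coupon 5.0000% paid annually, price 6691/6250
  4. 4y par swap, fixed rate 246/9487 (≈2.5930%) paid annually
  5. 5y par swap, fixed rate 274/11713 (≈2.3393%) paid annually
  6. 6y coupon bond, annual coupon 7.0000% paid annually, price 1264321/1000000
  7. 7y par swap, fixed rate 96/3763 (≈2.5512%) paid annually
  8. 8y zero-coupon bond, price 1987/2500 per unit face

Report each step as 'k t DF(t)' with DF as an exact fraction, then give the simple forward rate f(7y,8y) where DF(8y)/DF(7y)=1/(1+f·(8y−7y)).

step 1 [1y] swap r/1=77/9923: DF=(1 − 77/9923·(0))/(1+77/9923) = 9923/10000 ≈ 0.992300
step 2 [2y] zero: DF = P = 39/40 ≈ 0.975000
step 3 [3y] bond c/1=1/20: DF=(6691/6250 − 1/20·(0.992300+0.975000))/(1+1/20) = 9259/10000 ≈ 0.925900
step 4 [4y] swap r/1=246/9487: DF=(1 − 246/9487·(0.992300+0.975000+0.925900))/(1+246/9487) = 1127/1250 ≈ 0.901600
step 5 [5y] swap r/1=274/11713: DF=(1 − 274/11713·(0.992300+0.975000+0.925900+0.901600))/(1+274/11713) = 1113/1250 ≈ 0.890400
step 6 [6y] bond c/1=7/100: DF=(1264321/1000000 − 7/100·(0.992300+0.975000+0.925900+0.901600+0.890400))/(1+7/100) = 8751/10000 ≈ 0.875100
step 7 [7y] swap r/1=96/3763: DF=(1 − 96/3763·(0.992300+0.975000+0.925900+0.901600+0.890400+0.875100))/(1+96/3763) = 523/625 ≈ 0.836800
step 8 [8y] zero: DF = P = 1987/2500 ≈ 0.794800

1 1 9923/10000
2 2 39/40
3 3 9259/10000
4 4 1127/1250
5 5 1113/1250
6 6 8751/10000
7 7 523/625
8 8 1987/2500
f(7y,8y) = ((523/625)/(1987/2500) − 1)/(1) = 105/1987 ≈ 5.2843%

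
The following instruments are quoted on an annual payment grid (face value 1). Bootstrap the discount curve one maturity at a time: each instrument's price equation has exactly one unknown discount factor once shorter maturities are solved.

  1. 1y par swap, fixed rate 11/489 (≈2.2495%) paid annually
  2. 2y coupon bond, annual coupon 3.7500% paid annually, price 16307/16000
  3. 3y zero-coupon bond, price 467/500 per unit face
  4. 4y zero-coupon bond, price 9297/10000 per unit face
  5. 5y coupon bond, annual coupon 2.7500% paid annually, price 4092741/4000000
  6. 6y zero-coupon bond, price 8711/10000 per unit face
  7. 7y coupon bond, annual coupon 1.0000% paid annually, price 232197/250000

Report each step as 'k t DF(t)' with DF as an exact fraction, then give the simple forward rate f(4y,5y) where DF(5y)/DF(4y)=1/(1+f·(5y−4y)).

step 1 [1y] swap r/1=11/489: DF=(1 − 11/489·(0))/(1+11/489) = 489/500 ≈ 0.978000
step 2 [2y] bond c/1=3/80: DF=(16307/16000 − 3/80·(0.978000))/(1+3/80) = 947/1000 ≈ 0.947000
step 3 [3y] zero: DF = P = 467/500 ≈ 0.934000
step 4 [4y] zero: DF = P = 9297/10000 ≈ 0.929700
step 5 [5y] bond c/1=11/400: DF=(4092741/4000000 − 11/400·(0.978000+0.947000+0.934000+0.929700))/(1+11/400) = 559/625 ≈ 0.894400
step 6 [6y] zero: DF = P = 8711/10000 ≈ 0.871100
step 7 [7y] bond c/1=1/100: DF=(232197/250000 − 1/100·(0.978000+0.947000+0.934000+0.929700+0.894400+0.871100))/(1+1/100) = 4323/5000 ≈ 0.864600

1 1 489/500
2 2 947/1000
3 3 467/500
4 4 9297/10000
5 5 559/625
6 6 8711/10000
7 7 4323/5000
f(4y,5y) = ((9297/10000)/(559/625) − 1)/(1) = 353/8944 ≈ 3.9468%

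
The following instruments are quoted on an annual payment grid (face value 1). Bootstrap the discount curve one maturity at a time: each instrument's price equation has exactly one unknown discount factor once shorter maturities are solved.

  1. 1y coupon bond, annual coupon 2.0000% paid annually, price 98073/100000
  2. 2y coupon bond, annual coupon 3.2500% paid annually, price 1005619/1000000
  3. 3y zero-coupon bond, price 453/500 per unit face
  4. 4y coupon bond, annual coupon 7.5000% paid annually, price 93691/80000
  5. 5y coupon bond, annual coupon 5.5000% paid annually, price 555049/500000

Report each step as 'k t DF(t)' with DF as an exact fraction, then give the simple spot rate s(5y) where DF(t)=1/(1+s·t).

step 1 [1y] bond c/1=1/50: DF=(98073/100000 − 1/50·(0))/(1+1/50) = 1923/2000 ≈ 0.961500
step 2 [2y] bond c/1=13/400: DF=(1005619/1000000 − 13/400·(0.961500))/(1+13/400) = 9437/10000 ≈ 0.943700
step 3 [3y] zero: DF = P = 453/500 ≈ 0.906000
step 4 [4y] bond c/1=3/40: DF=(93691/80000 − 3/40·(0.961500+0.943700+0.906000))/(1+3/40) = 8933/10000 ≈ 0.893300
step 5 [5y] bond c/1=11/200: DF=(555049/500000 − 11/200·(0.961500+0.943700+0.906000+0.893300))/(1+11/200) = 8591/10000 ≈ 0.859100

1 1 1923/2000
2 2 9437/10000
3 3 453/500
4 4 8933/10000
5 5 8591/10000
s(5y) = (1/(8591/10000) − 1)/(5) = 1409/42955 ≈ 3.2802%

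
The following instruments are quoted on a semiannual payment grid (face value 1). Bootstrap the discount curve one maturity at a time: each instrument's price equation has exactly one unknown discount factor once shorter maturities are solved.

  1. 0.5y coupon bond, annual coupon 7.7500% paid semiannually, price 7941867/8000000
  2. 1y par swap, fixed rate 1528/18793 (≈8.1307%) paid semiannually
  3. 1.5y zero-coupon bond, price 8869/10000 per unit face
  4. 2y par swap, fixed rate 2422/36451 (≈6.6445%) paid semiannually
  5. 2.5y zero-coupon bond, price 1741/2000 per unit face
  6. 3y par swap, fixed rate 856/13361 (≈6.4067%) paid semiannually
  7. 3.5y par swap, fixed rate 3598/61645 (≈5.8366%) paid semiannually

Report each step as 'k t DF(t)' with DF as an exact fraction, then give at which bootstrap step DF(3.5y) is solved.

step 1 [0.5y] bond c/2=31/800: DF=(7941867/8000000 − 31/800·(0))/(1+31/800) = 9557/10000 ≈ 0.955700
step 2 [1y] swap r/2=764/18793: DF=(1 − 764/18793·(0.955700))/(1+764/18793) = 2309/2500 ≈ 0.923600
step 3 [1.5y] zero: DF = P = 8869/10000 ≈ 0.886900
step 4 [2y] swap r/2=1211/36451: DF=(1 − 1211/36451·(0.955700+0.923600+0.886900))/(1+1211/36451) = 8789/10000 ≈ 0.878900
step 5 [2.5y] zero: DF = P = 1741/2000 ≈ 0.870500
step 6 [3y] swap r/2=428/13361: DF=(1 − 428/13361·(0.955700+0.923600+0.886900+0.878900+0.870500))/(1+428/13361) = 518/625 ≈ 0.828800
step 7 [3.5y] swap r/2=1799/61645: DF=(1 − 1799/61645·(0.955700+0.923600+0.886900+0.878900+0.870500+0.828800))/(1+1799/61645) = 8201/10000 ≈ 0.820100

1 1/2 9557/10000
2 1 2309/2500
3 3/2 8869/10000
4 2 8789/10000
5 5/2 1741/2000
6 3 518/625
7 7/2 8201/10000
DF(3.5y) is solved at step 7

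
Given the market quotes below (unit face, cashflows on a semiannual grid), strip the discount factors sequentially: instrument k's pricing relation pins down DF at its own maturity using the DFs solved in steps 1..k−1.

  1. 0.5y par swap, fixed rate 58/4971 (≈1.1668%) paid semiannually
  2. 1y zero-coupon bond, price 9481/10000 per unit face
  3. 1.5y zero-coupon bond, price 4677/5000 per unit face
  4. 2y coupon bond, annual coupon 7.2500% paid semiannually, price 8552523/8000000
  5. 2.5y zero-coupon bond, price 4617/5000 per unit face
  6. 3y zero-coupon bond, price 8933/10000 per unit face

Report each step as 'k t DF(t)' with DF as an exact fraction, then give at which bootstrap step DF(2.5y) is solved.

step 1 [0.5y] swap r/2=29/4971: DF=(1 − 29/4971·(0))/(1+29/4971) = 4971/5000 ≈ 0.994200
step 2 [1y] zero: DF = P = 9481/10000 ≈ 0.948100
step 3 [1.5y] zero: DF = P = 4677/5000 ≈ 0.935400
step 4 [2y] bond c/2=29/800: DF=(8552523/8000000 − 29/800·(0.994200+0.948100+0.935400))/(1+29/800) = 931/1000 ≈ 0.931000
step 5 [2.5y] zero: DF = P = 4617/5000 ≈ 0.923400
step 6 [3y] zero: DF = P = 8933/10000 ≈ 0.893300

1 1/2 4971/5000
2 1 9481/10000
3 3/2 4677/5000
4 2 931/1000
5 5/2 4617/5000
6 3 8933/10000
DF(2.5y) is solved at step 5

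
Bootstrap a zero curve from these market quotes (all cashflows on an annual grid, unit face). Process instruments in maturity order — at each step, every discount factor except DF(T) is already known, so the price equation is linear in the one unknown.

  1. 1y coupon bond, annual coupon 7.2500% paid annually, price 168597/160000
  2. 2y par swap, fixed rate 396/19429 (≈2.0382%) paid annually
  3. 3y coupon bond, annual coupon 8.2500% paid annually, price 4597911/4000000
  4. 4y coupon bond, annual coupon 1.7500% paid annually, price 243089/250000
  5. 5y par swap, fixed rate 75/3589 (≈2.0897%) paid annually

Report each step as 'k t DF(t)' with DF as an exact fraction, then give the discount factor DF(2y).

step 1 [1y] bond c/1=29/400: DF=(168597/160000 − 29/400·(0))/(1+29/400) = 393/400 ≈ 0.982500
step 2 [2y] swap r/1=396/19429: DF=(1 − 396/19429·(0.982500))/(1+396/19429) = 2401/2500 ≈ 0.960400
step 3 [3y] bond c/1=33/400: DF=(4597911/4000000 − 33/400·(0.982500+0.960400))/(1+33/400) = 4569/5000 ≈ 0.913800
step 4 [4y] bond c/1=7/400: DF=(243089/250000 − 7/400·(0.982500+0.960400+0.913800))/(1+7/400) = 1813/2000 ≈ 0.906500
step 5 [5y] swap r/1=75/3589: DF=(1 − 75/3589·(0.982500+0.960400+0.913800+0.906500))/(1+75/3589) = 361/400 ≈ 0.902500

1 1 393/400
2 2 2401/2500
3 3 4569/5000
4 4 1813/2000
5 5 361/400
DF(2y) = 2401/2500 ≈ 0.960400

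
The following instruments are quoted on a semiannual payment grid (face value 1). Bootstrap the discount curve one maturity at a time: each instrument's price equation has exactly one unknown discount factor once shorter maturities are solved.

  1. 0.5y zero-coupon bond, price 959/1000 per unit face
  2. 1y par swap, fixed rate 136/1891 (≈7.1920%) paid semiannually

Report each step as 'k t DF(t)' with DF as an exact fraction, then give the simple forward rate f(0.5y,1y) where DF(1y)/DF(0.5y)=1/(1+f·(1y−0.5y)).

step 1 [0.5y] zero: DF = P = 959/1000 ≈ 0.959000
step 2 [1y] swap r/2=68/1891: DF=(1 − 68/1891·(0.959000))/(1+68/1891) = 233/250 ≈ 0.932000

1 1/2 959/1000
2 1 233/250
f(0.5y,1y) = ((959/1000)/(233/250) − 1)/(1/2) = 27/466 ≈ 5.7940%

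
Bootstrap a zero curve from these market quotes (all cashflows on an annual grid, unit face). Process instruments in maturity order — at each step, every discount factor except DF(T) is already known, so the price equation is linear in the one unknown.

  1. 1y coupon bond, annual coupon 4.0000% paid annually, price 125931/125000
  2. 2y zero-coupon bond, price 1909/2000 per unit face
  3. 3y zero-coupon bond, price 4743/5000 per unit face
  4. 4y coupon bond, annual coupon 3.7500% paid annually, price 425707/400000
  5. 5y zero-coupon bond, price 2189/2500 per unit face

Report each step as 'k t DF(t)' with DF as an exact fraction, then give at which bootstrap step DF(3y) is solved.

1 1 9687/10000
2 2 1909/2000
3 3 4743/5000
4 4 461/500
5 5 2189/2500
DF(3y) is solved at step 3

step 1 [1y] bond c/1=1/25: DF=(125931/125000 − 1/25·(0))/(1+1/25) = 9687/10000 ≈ 0.968700
step 2 [2y] zero: DF = P = 1909/2000 ≈ 0.954500
step 3 [3y] zero: DF = P = 4743/5000 ≈ 0.948600
step 4 [4y] bond c/1=3/80: DF=(425707/400000 − 3/80·(0.968700+0.954500+0.948600))/(1+3/80) = 461/500 ≈ 0.922000
step 5 [5y] zero: DF = P = 2189/2500 ≈ 0.875600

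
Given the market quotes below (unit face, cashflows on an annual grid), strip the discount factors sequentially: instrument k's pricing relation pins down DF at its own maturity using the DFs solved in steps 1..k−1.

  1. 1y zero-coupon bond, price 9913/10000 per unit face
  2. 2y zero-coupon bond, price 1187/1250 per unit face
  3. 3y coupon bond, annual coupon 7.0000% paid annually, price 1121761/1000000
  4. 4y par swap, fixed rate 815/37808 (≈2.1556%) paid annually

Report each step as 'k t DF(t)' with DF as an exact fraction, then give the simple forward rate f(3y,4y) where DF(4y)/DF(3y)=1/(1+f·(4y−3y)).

1 1 9913/10000
2 2 1187/1250
3 3 4607/5000
4 4 1837/2000
f(3y,4y) = ((4607/5000)/(1837/2000) − 1)/(1) = 29/9185 ≈ 0.3157%

step 1 [1y] zero: DF = P = 9913/10000 ≈ 0.991300
step 2 [2y] zero: DF = P = 1187/1250 ≈ 0.949600
step 3 [3y] bond c/1=7/100: DF=(1121761/1000000 − 7/100·(0.991300+0.949600))/(1+7/100) = 4607/5000 ≈ 0.921400
step 4 [4y] swap r/1=815/37808: DF=(1 − 815/37808·(0.991300+0.949600+0.921400))/(1+815/37808) = 1837/2000 ≈ 0.918500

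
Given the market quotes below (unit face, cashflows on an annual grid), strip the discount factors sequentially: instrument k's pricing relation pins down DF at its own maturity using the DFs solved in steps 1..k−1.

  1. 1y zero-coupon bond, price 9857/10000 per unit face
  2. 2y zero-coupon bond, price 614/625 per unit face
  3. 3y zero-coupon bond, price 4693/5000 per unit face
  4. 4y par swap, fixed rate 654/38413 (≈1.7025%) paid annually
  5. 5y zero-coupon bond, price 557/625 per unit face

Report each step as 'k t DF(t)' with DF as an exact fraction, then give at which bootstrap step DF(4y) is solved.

step 1 [1y] zero: DF = P = 9857/10000 ≈ 0.985700
step 2 [2y] zero: DF = P = 614/625 ≈ 0.982400
step 3 [3y] zero: DF = P = 4693/5000 ≈ 0.938600
step 4 [4y] swap r/1=654/38413: DF=(1 − 654/38413·(0.985700+0.982400+0.938600))/(1+654/38413) = 4673/5000 ≈ 0.934600
step 5 [5y] zero: DF = P = 557/625 ≈ 0.891200

1 1 9857/10000
2 2 614/625
3 3 4693/5000
4 4 4673/5000
5 5 557/625
DF(4y) is solved at step 4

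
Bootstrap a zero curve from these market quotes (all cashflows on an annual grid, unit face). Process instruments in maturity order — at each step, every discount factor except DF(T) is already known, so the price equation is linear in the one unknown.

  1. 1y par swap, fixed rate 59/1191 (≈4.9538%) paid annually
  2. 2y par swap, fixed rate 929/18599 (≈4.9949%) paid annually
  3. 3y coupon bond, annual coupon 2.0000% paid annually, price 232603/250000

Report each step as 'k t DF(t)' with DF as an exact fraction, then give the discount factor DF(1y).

step 1 [1y] swap r/1=59/1191: DF=(1 − 59/1191·(0))/(1+59/1191) = 1191/1250 ≈ 0.952800
step 2 [2y] swap r/1=929/18599: DF=(1 − 929/18599·(0.952800))/(1+929/18599) = 9071/10000 ≈ 0.907100
step 3 [3y] bond c/1=1/50: DF=(232603/250000 − 1/50·(0.952800+0.907100))/(1+1/50) = 8757/10000 ≈ 0.875700

1 1 1191/1250
2 2 9071/10000
3 3 8757/10000
DF(1y) = 1191/1250 ≈ 0.952800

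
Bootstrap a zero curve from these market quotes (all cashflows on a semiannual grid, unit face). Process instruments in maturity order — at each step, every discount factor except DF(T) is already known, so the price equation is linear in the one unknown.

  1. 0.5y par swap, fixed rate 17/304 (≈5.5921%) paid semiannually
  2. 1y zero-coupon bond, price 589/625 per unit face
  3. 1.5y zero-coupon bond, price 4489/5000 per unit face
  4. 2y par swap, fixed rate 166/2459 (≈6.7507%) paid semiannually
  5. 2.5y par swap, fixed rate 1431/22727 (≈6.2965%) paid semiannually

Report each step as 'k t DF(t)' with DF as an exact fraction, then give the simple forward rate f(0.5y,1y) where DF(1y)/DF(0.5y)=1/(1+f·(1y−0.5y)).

step 1 [0.5y] swap r/2=17/608: DF=(1 − 17/608·(0))/(1+17/608) = 608/625 ≈ 0.972800
step 2 [1y] zero: DF = P = 589/625 ≈ 0.942400
step 3 [1.5y] zero: DF = P = 4489/5000 ≈ 0.897800
step 4 [2y] swap r/2=83/2459: DF=(1 − 83/2459·(0.972800+0.942400+0.897800))/(1+83/2459) = 1751/2000 ≈ 0.875500
step 5 [2.5y] swap r/2=1431/45454: DF=(1 − 1431/45454·(0.972800+0.942400+0.897800+0.875500))/(1+1431/45454) = 8569/10000 ≈ 0.856900

1 1/2 608/625
2 1 589/625
3 3/2 4489/5000
4 2 1751/2000
5 5/2 8569/10000
f(0.5y,1y) = ((608/625)/(589/625) − 1)/(1/2) = 2/31 ≈ 6.4516%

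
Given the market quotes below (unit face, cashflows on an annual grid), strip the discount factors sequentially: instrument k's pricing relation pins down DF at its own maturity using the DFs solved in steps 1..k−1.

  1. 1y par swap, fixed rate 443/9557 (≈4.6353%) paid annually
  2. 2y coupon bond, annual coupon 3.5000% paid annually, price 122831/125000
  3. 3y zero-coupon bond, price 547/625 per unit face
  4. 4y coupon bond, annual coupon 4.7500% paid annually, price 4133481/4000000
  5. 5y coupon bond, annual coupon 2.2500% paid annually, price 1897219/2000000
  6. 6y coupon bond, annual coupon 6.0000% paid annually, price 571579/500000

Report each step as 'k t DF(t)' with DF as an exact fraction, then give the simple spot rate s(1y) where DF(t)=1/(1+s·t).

1 1 9557/10000
2 2 9171/10000
3 3 547/625
4 4 8619/10000
5 5 8483/10000
6 6 8261/10000
s(1y) = (1/(9557/10000) − 1)/(1) = 443/9557 ≈ 4.6353%

step 1 [1y] swap r/1=443/9557: DF=(1 − 443/9557·(0))/(1+443/9557) = 9557/10000 ≈ 0.955700
step 2 [2y] bond c/1=7/200: DF=(122831/125000 − 7/200·(0.955700))/(1+7/200) = 9171/10000 ≈ 0.917100
step 3 [3y] zero: DF = P = 547/625 ≈ 0.875200
step 4 [4y] bond c/1=19/400: DF=(4133481/4000000 − 19/400·(0.955700+0.917100+0.875200))/(1+19/400) = 8619/10000 ≈ 0.861900
step 5 [5y] bond c/1=9/400: DF=(1897219/2000000 − 9/400·(0.955700+0.917100+0.875200+0.861900))/(1+9/400) = 8483/10000 ≈ 0.848300
step 6 [6y] bond c/1=3/50: DF=(571579/500000 − 3/50·(0.955700+0.917100+0.875200+0.861900+0.848300))/(1+3/50) = 8261/10000 ≈ 0.826100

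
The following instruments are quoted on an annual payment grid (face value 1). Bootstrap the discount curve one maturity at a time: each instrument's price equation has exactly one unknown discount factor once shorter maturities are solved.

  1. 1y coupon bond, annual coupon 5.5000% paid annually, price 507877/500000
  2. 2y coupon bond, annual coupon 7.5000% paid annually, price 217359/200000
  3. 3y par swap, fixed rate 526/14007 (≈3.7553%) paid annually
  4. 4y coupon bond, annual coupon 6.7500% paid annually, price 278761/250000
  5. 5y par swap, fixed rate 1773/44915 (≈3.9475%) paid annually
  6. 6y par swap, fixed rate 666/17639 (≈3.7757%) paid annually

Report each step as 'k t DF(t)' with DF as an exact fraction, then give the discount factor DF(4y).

step 1 [1y] bond c/1=11/200: DF=(507877/500000 − 11/200·(0))/(1+11/200) = 2407/2500 ≈ 0.962800
step 2 [2y] bond c/1=3/40: DF=(217359/200000 − 3/40·(0.962800))/(1+3/40) = 4719/5000 ≈ 0.943800
step 3 [3y] swap r/1=526/14007: DF=(1 − 526/14007·(0.962800+0.943800))/(1+526/14007) = 2237/2500 ≈ 0.894800
step 4 [4y] bond c/1=27/400: DF=(278761/250000 − 27/400·(0.962800+0.943800+0.894800))/(1+27/400) = 4337/5000 ≈ 0.867400
step 5 [5y] swap r/1=1773/44915: DF=(1 − 1773/44915·(0.962800+0.943800+0.894800+0.867400))/(1+1773/44915) = 8227/10000 ≈ 0.822700
step 6 [6y] swap r/1=666/17639: DF=(1 − 666/17639·(0.962800+0.943800+0.894800+0.867400+0.822700))/(1+666/17639) = 4001/5000 ≈ 0.800200

1 1 2407/2500
2 2 4719/5000
3 3 2237/2500
4 4 4337/5000
5 5 8227/10000
6 6 4001/5000
DF(4y) = 4337/5000 ≈ 0.867400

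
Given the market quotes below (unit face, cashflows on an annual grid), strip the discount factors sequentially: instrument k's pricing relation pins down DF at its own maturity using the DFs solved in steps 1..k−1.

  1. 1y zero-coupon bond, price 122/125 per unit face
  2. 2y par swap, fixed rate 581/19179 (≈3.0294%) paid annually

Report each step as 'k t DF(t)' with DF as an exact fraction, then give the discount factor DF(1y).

step 1 [1y] zero: DF = P = 122/125 ≈ 0.976000
step 2 [2y] swap r/1=581/19179: DF=(1 − 581/19179·(0.976000))/(1+581/19179) = 9419/10000 ≈ 0.941900

1 1 122/125
2 2 9419/10000
DF(1y) = 122/125 ≈ 0.976000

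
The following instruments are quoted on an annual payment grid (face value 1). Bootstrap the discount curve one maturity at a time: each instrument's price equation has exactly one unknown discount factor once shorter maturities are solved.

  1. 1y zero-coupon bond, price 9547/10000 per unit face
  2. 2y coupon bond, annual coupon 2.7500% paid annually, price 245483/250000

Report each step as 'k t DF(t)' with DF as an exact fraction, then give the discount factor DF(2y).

1 1 9547/10000
2 2 9301/10000
DF(2y) = 9301/10000 ≈ 0.930100

step 1 [1y] zero: DF = P = 9547/10000 ≈ 0.954700
step 2 [2y] bond c/1=11/400: DF=(245483/250000 − 11/400·(0.954700))/(1+11/400) = 9301/10000 ≈ 0.930100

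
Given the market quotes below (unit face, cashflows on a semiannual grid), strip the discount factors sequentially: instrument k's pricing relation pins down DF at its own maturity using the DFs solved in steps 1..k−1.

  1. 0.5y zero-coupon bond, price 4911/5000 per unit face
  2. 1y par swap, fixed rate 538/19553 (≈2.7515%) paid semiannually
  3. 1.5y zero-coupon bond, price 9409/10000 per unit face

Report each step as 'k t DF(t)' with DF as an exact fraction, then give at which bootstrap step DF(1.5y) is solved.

1 1/2 4911/5000
2 1 9731/10000
3 3/2 9409/10000
DF(1.5y) is solved at step 3

step 1 [0.5y] zero: DF = P = 4911/5000 ≈ 0.982200
step 2 [1y] swap r/2=269/19553: DF=(1 − 269/19553·(0.982200))/(1+269/19553) = 9731/10000 ≈ 0.973100
step 3 [1.5y] zero: DF = P = 9409/10000 ≈ 0.940900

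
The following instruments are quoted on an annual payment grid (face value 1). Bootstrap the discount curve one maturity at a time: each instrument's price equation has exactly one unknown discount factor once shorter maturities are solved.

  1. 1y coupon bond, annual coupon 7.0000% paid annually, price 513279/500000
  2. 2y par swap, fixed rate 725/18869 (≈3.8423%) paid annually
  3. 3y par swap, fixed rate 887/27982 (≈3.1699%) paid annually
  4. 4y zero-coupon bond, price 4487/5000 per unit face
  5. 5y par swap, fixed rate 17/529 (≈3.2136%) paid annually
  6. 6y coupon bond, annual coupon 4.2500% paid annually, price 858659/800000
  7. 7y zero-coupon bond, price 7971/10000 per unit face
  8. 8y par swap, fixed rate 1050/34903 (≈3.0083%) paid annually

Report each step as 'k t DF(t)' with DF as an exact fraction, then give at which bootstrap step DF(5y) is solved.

step 1 [1y] bond c/1=7/100: DF=(513279/500000 − 7/100·(0))/(1+7/100) = 4797/5000 ≈ 0.959400
step 2 [2y] swap r/1=725/18869: DF=(1 − 725/18869·(0.959400))/(1+725/18869) = 371/400 ≈ 0.927500
step 3 [3y] swap r/1=887/27982: DF=(1 − 887/27982·(0.959400+0.927500))/(1+887/27982) = 9113/10000 ≈ 0.911300
step 4 [4y] zero: DF = P = 4487/5000 ≈ 0.897400
step 5 [5y] swap r/1=17/529: DF=(1 − 17/529·(0.959400+0.927500+0.911300+0.897400))/(1+17/529) = 4269/5000 ≈ 0.853800
step 6 [6y] bond c/1=17/400: DF=(858659/800000 − 17/400·(0.959400+0.927500+0.911300+0.897400+0.853800))/(1+17/400) = 8441/10000 ≈ 0.844100
step 7 [7y] zero: DF = P = 7971/10000 ≈ 0.797100
step 8 [8y] swap r/1=1050/34903: DF=(1 − 1050/34903·(0.959400+0.927500+0.911300+0.897400+0.853800+0.844100+0.797100))/(1+1050/34903) = 79/100 ≈ 0.790000

1 1 4797/5000
2 2 371/400
3 3 9113/10000
4 4 4487/5000
5 5 4269/5000
6 6 8441/10000
7 7 7971/10000
8 8 79/100
DF(5y) is solved at step 5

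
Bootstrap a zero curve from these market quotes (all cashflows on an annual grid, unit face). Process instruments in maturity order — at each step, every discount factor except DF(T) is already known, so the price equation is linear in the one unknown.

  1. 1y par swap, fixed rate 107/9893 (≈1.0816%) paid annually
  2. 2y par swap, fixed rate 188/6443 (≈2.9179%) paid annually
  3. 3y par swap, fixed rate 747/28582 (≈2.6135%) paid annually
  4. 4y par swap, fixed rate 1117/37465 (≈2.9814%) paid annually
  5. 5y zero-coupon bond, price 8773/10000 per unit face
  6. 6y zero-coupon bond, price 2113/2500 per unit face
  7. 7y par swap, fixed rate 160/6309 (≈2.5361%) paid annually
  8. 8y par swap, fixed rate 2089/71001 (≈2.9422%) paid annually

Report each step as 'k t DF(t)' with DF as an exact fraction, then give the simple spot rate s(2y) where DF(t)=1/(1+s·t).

1 1 9893/10000
2 2 2359/2500
3 3 9253/10000
4 4 8883/10000
5 5 8773/10000
6 6 2113/2500
7 7 21/25
8 8 7911/10000
s(2y) = (1/(2359/2500) − 1)/(2) = 141/4718 ≈ 2.9886%

step 1 [1y] swap r/1=107/9893: DF=(1 − 107/9893·(0))/(1+107/9893) = 9893/10000 ≈ 0.989300
step 2 [2y] swap r/1=188/6443: DF=(1 − 188/6443·(0.989300))/(1+188/6443) = 2359/2500 ≈ 0.943600
step 3 [3y] swap r/1=747/28582: DF=(1 − 747/28582·(0.989300+0.943600))/(1+747/28582) = 9253/10000 ≈ 0.925300
step 4 [4y] swap r/1=1117/37465: DF=(1 − 1117/37465·(0.989300+0.943600+0.925300))/(1+1117/37465) = 8883/10000 ≈ 0.888300
step 5 [5y] zero: DF = P = 8773/10000 ≈ 0.877300
step 6 [6y] zero: DF = P = 2113/2500 ≈ 0.845200
step 7 [7y] swap r/1=160/6309: DF=(1 − 160/6309·(0.989300+0.943600+0.925300+0.888300+0.877300+0.845200))/(1+160/6309) = 21/25 ≈ 0.840000
step 8 [8y] swap r/1=2089/71001: DF=(1 − 2089/71001·(0.989300+0.943600+0.925300+0.888300+0.877300+0.845200+0.840000))/(1+2089/71001) = 7911/10000 ≈ 0.791100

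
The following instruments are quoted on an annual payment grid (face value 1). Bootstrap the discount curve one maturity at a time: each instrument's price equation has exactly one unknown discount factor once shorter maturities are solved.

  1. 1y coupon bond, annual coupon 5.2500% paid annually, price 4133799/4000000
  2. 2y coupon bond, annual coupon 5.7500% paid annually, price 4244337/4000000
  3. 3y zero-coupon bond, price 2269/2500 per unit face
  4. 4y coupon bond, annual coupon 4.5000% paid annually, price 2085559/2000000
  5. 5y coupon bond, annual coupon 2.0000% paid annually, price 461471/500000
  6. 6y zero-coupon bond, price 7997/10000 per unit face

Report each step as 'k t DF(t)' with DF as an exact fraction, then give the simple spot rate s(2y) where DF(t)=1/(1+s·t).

1 1 9819/10000
2 2 19/20
3 3 2269/2500
4 4 2189/2500
5 5 104/125
6 6 7997/10000
s(2y) = (1/(19/20) − 1)/(2) = 1/38 ≈ 2.6316%

step 1 [1y] bond c/1=21/400: DF=(4133799/4000000 − 21/400·(0))/(1+21/400) = 9819/10000 ≈ 0.981900
step 2 [2y] bond c/1=23/400: DF=(4244337/4000000 − 23/400·(0.981900))/(1+23/400) = 19/20 ≈ 0.950000
step 3 [3y] zero: DF = P = 2269/2500 ≈ 0.907600
step 4 [4y] bond c/1=9/200: DF=(2085559/2000000 − 9/200·(0.981900+0.950000+0.907600))/(1+9/200) = 2189/2500 ≈ 0.875600
step 5 [5y] bond c/1=1/50: DF=(461471/500000 − 1/50·(0.981900+0.950000+0.907600+0.875600))/(1+1/50) = 104/125 ≈ 0.832000
step 6 [6y] zero: DF = P = 7997/10000 ≈ 0.799700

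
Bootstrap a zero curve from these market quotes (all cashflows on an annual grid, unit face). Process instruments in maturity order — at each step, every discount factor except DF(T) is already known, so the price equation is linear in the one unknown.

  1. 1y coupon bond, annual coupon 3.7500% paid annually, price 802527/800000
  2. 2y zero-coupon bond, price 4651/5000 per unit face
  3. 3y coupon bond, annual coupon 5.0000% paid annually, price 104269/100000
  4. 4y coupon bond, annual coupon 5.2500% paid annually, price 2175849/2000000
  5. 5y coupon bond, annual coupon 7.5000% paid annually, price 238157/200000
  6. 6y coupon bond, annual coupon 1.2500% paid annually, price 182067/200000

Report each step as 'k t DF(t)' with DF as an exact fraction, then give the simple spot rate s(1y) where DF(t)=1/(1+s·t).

step 1 [1y] bond c/1=3/80: DF=(802527/800000 − 3/80·(0))/(1+3/80) = 9669/10000 ≈ 0.966900
step 2 [2y] zero: DF = P = 4651/5000 ≈ 0.930200
step 3 [3y] bond c/1=1/20: DF=(104269/100000 − 1/20·(0.966900+0.930200))/(1+1/20) = 9027/10000 ≈ 0.902700
step 4 [4y] bond c/1=21/400: DF=(2175849/2000000 − 21/400·(0.966900+0.930200+0.902700))/(1+21/400) = 447/500 ≈ 0.894000
step 5 [5y] bond c/1=3/40: DF=(238157/200000 − 3/40·(0.966900+0.930200+0.902700+0.894000))/(1+3/40) = 17/20 ≈ 0.850000
step 6 [6y] bond c/1=1/80: DF=(182067/200000 − 1/80·(0.966900+0.930200+0.902700+0.894000+0.850000))/(1+1/80) = 843/1000 ≈ 0.843000

1 1 9669/10000
2 2 4651/5000
3 3 9027/10000
4 4 447/500
5 5 17/20
6 6 843/1000
s(1y) = (1/(9669/10000) − 1)/(1) = 331/9669 ≈ 3.4233%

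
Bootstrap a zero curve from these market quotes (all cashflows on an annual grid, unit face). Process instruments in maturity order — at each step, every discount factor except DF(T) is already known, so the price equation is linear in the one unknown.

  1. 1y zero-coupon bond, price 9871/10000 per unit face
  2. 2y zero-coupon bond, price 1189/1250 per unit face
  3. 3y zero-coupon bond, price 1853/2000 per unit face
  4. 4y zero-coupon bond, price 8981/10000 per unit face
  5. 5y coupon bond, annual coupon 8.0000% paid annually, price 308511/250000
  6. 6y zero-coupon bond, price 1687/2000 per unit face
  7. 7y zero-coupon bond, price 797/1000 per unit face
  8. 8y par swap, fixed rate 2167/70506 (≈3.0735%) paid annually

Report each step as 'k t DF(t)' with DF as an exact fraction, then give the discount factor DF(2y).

1 1 9871/10000
2 2 1189/1250
3 3 1853/2000
4 4 8981/10000
5 5 8639/10000
6 6 1687/2000
7 7 797/1000
8 8 7833/10000
DF(2y) = 1189/1250 ≈ 0.951200

step 1 [1y] zero: DF = P = 9871/10000 ≈ 0.987100
step 2 [2y] zero: DF = P = 1189/1250 ≈ 0.951200
step 3 [3y] zero: DF = P = 1853/2000 ≈ 0.926500
step 4 [4y] zero: DF = P = 8981/10000 ≈ 0.898100
step 5 [5y] bond c/1=2/25: DF=(308511/250000 − 2/25·(0.987100+0.951200+0.926500+0.898100))/(1+2/25) = 8639/10000 ≈ 0.863900
step 6 [6y] zero: DF = P = 1687/2000 ≈ 0.843500
step 7 [7y] zero: DF = P = 797/1000 ≈ 0.797000
step 8 [8y] swap r/1=2167/70506: DF=(1 − 2167/70506·(0.987100+0.951200+0.926500+0.898100+0.863900+0.843500+0.797000))/(1+2167/70506) = 7833/10000 ≈ 0.783300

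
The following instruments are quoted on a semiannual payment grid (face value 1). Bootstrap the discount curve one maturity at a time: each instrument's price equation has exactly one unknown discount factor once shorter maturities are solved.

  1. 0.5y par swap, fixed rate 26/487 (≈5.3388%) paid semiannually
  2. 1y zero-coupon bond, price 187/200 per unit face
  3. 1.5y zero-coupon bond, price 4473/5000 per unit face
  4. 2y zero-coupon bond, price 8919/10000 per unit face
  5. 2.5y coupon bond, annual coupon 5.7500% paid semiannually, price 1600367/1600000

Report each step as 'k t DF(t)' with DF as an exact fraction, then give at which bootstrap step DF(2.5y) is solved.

step 1 [0.5y] swap r/2=13/487: DF=(1 − 13/487·(0))/(1+13/487) = 487/500 ≈ 0.974000
step 2 [1y] zero: DF = P = 187/200 ≈ 0.935000
step 3 [1.5y] zero: DF = P = 4473/5000 ≈ 0.894600
step 4 [2y] zero: DF = P = 8919/10000 ≈ 0.891900
step 5 [2.5y] bond c/2=23/800: DF=(1600367/1600000 − 23/800·(0.974000+0.935000+0.894600+0.891900))/(1+23/800) = 869/1000 ≈ 0.869000

1 1/2 487/500
2 1 187/200
3 3/2 4473/5000
4 2 8919/10000
5 5/2 869/1000
DF(2.5y) is solved at step 5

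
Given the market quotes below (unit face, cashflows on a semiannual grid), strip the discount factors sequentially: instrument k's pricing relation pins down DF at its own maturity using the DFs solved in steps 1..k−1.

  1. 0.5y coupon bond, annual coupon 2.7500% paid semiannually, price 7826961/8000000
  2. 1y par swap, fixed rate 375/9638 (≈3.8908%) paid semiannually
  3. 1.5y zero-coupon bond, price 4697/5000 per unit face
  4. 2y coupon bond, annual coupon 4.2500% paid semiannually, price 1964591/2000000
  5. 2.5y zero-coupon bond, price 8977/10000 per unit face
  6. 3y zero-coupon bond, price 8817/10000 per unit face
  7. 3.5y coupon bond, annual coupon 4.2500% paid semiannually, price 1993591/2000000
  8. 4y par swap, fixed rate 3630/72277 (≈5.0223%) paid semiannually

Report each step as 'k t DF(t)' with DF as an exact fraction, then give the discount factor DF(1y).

1 1/2 9651/10000
2 1 77/80
3 3/2 4697/5000
4 2 4511/5000
5 5/2 8977/10000
6 3 8817/10000
7 7/2 4303/5000
8 4 1637/2000
DF(1y) = 77/80 ≈ 0.962500

step 1 [0.5y] bond c/2=11/800: DF=(7826961/8000000 − 11/800·(0))/(1+11/800) = 9651/10000 ≈ 0.965100
step 2 [1y] swap r/2=375/19276: DF=(1 − 375/19276·(0.965100))/(1+375/19276) = 77/80 ≈ 0.962500
step 3 [1.5y] zero: DF = P = 4697/5000 ≈ 0.939400
step 4 [2y] bond c/2=17/800: DF=(1964591/2000000 − 17/800·(0.965100+0.962500+0.939400))/(1+17/800) = 4511/5000 ≈ 0.902200
step 5 [2.5y] zero: DF = P = 8977/10000 ≈ 0.897700
step 6 [3y] zero: DF = P = 8817/10000 ≈ 0.881700
step 7 [3.5y] bond c/2=17/800: DF=(1993591/2000000 − 17/800·(0.965100+0.962500+0.939400+0.902200+0.897700+0.881700))/(1+17/800) = 4303/5000 ≈ 0.860600
step 8 [4y] swap r/2=1815/72277: DF=(1 − 1815/72277·(0.965100+0.962500+0.939400+0.902200+0.897700+0.881700+0.860600))/(1+1815/72277) = 1637/2000 ≈ 0.818500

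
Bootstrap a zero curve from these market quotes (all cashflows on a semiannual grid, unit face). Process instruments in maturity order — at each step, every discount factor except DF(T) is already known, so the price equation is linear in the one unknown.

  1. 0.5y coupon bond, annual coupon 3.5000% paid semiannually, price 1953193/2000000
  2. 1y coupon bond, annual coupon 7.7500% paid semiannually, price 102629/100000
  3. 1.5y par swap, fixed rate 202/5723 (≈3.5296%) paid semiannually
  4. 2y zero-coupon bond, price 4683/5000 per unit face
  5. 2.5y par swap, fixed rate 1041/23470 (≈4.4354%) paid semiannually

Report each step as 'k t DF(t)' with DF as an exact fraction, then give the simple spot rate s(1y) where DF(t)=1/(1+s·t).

step 1 [0.5y] bond c/2=7/400: DF=(1953193/2000000 − 7/400·(0))/(1+7/400) = 4799/5000 ≈ 0.959800
step 2 [1y] bond c/2=31/800: DF=(102629/100000 − 31/800·(0.959800))/(1+31/800) = 4761/5000 ≈ 0.952200
step 3 [1.5y] swap r/2=101/5723: DF=(1 − 101/5723·(0.959800+0.952200))/(1+101/5723) = 1899/2000 ≈ 0.949500
step 4 [2y] zero: DF = P = 4683/5000 ≈ 0.936600
step 5 [2.5y] swap r/2=1041/46940: DF=(1 − 1041/46940·(0.959800+0.952200+0.949500+0.936600))/(1+1041/46940) = 8959/10000 ≈ 0.895900

1 1/2 4799/5000
2 1 4761/5000
3 3/2 1899/2000
4 2 4683/5000
5 5/2 8959/10000
s(1y) = (1/(4761/5000) − 1)/(1) = 239/4761 ≈ 5.0200%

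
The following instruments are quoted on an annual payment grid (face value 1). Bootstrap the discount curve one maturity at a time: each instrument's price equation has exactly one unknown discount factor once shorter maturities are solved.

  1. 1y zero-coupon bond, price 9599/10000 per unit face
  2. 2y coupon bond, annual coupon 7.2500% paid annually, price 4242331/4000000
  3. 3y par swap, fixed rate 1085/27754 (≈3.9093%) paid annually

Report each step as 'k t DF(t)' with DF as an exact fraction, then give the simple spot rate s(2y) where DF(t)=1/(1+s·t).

1 1 9599/10000
2 2 231/250
3 3 1783/2000
s(2y) = (1/(231/250) − 1)/(2) = 19/462 ≈ 4.1126%

step 1 [1y] zero: DF = P = 9599/10000 ≈ 0.959900
step 2 [2y] bond c/1=29/400: DF=(4242331/4000000 − 29/400·(0.959900))/(1+29/400) = 231/250 ≈ 0.924000
step 3 [3y] swap r/1=1085/27754: DF=(1 − 1085/27754·(0.959900+0.924000))/(1+1085/27754) = 1783/2000 ≈ 0.891500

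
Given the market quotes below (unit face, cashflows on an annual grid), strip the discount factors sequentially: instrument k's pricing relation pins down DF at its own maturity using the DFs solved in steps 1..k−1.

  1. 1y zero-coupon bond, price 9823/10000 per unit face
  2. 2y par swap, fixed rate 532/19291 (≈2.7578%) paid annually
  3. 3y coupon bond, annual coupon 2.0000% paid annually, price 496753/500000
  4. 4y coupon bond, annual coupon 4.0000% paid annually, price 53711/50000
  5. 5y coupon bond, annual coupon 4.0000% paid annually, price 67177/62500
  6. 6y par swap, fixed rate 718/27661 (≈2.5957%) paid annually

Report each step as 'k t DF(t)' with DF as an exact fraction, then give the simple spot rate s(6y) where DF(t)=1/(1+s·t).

1 1 9823/10000
2 2 2367/2500
3 3 4681/5000
4 4 9227/10000
5 5 4439/5000
6 6 2141/2500
s(6y) = (1/(2141/2500) − 1)/(6) = 359/12846 ≈ 2.7946%

step 1 [1y] zero: DF = P = 9823/10000 ≈ 0.982300
step 2 [2y] swap r/1=532/19291: DF=(1 − 532/19291·(0.982300))/(1+532/19291) = 2367/2500 ≈ 0.946800
step 3 [3y] bond c/1=1/50: DF=(496753/500000 − 1/50·(0.982300+0.946800))/(1+1/50) = 4681/5000 ≈ 0.936200
step 4 [4y] bond c/1=1/25: DF=(53711/50000 − 1/25·(0.982300+0.946800+0.936200))/(1+1/25) = 9227/10000 ≈ 0.922700
step 5 [5y] bond c/1=1/25: DF=(67177/62500 − 1/25·(0.982300+0.946800+0.936200+0.922700))/(1+1/25) = 4439/5000 ≈ 0.887800
step 6 [6y] swap r/1=718/27661: DF=(1 − 718/27661·(0.982300+0.946800+0.936200+0.922700+0.887800))/(1+718/27661) = 2141/2500 ≈ 0.856400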